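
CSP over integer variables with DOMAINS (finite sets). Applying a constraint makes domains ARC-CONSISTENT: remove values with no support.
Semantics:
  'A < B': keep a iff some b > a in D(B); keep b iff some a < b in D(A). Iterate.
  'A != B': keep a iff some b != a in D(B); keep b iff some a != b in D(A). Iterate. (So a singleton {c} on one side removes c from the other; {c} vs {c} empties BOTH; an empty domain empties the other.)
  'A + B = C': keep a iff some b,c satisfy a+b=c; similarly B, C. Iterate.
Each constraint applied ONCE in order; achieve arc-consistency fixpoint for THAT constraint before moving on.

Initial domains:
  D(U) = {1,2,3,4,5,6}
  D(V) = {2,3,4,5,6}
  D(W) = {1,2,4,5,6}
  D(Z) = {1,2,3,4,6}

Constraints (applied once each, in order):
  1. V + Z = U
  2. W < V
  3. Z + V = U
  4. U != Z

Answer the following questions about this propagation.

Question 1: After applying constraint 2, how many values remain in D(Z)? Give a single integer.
Constraint 1 (V + Z = U) on D(V)={2,3,4,5,6} D(Z)={1,2,3,4,6} D(U)={1,2,3,4,5,6}: V {2,3,4,5,6}->{2,3,4,5}; Z {1,2,3,4,6}->{1,2,3,4}; U {1,2,3,4,5,6}->{3,4,5,6}
Constraint 2 (W < V) on D(W)={1,2,4,5,6} D(V)={2,3,4,5}: W {1,2,4,5,6}->{1,2,4}
So after constraint 2: D(Z)={1,2,3,4}, size = 4

Answer: 4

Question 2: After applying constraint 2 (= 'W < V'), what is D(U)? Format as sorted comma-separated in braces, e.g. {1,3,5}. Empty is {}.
Answer: {3,4,5,6}

Derivation:
Constraint 1 (V + Z = U) on D(V)={2,3,4,5,6} D(Z)={1,2,3,4,6} D(U)={1,2,3,4,5,6}: V {2,3,4,5,6}->{2,3,4,5}; Z {1,2,3,4,6}->{1,2,3,4}; U {1,2,3,4,5,6}->{3,4,5,6}
Constraint 2 (W < V) on D(W)={1,2,4,5,6} D(V)={2,3,4,5}: W {1,2,4,5,6}->{1,2,4}
So after constraint 2: D(U) = {3,4,5,6}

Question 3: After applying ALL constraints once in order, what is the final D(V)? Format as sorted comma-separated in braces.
Constraint 1 (V + Z = U) on D(V)={2,3,4,5,6} D(Z)={1,2,3,4,6} D(U)={1,2,3,4,5,6}: V {2,3,4,5,6}->{2,3,4,5}; Z {1,2,3,4,6}->{1,2,3,4}; U {1,2,3,4,5,6}->{3,4,5,6}
Constraint 2 (W < V) on D(W)={1,2,4,5,6} D(V)={2,3,4,5}: W {1,2,4,5,6}->{1,2,4}
Constraint 3 (Z + V = U) on D(Z)={1,2,3,4} D(V)={2,3,4,5} D(U)={3,4,5,6}: no change
Constraint 4 (U != Z) on D(U)={3,4,5,6} D(Z)={1,2,3,4}: no change
So after all 4 constraints: D(V) = {2,3,4,5}

Answer: {2,3,4,5}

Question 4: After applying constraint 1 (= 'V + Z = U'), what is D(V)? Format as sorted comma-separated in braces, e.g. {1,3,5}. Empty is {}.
Constraint 1 (V + Z = U) on D(V)={2,3,4,5,6} D(Z)={1,2,3,4,6} D(U)={1,2,3,4,5,6}: V {2,3,4,5,6}->{2,3,4,5}; Z {1,2,3,4,6}->{1,2,3,4}; U {1,2,3,4,5,6}->{3,4,5,6}
So after constraint 1: D(V) = {2,3,4,5}

Answer: {2,3,4,5}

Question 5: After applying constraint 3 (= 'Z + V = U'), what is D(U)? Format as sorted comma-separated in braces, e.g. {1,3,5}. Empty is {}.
Constraint 1 (V + Z = U) on D(V)={2,3,4,5,6} D(Z)={1,2,3,4,6} D(U)={1,2,3,4,5,6}: V {2,3,4,5,6}->{2,3,4,5}; Z {1,2,3,4,6}->{1,2,3,4}; U {1,2,3,4,5,6}->{3,4,5,6}
Constraint 2 (W < V) on D(W)={1,2,4,5,6} D(V)={2,3,4,5}: W {1,2,4,5,6}->{1,2,4}
Constraint 3 (Z + V = U) on D(Z)={1,2,3,4} D(V)={2,3,4,5} D(U)={3,4,5,6}: no change
So after constraint 3: D(U) = {3,4,5,6}

Answer: {3,4,5,6}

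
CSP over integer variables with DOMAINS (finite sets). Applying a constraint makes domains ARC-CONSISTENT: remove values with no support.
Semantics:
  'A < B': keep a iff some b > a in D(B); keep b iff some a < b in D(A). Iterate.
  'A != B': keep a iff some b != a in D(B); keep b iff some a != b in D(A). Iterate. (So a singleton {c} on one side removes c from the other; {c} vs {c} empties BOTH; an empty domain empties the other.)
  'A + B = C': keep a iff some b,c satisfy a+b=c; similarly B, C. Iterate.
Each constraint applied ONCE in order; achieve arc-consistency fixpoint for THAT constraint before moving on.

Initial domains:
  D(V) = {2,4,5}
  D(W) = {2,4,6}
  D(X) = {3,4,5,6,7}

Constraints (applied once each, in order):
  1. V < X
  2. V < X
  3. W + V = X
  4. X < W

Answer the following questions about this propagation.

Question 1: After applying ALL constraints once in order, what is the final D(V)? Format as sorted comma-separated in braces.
Answer: {2,4,5}

Derivation:
Constraint 1 (V < X) on D(V)={2,4,5} D(X)={3,4,5,6,7}: no change
Constraint 2 (V < X) on D(V)={2,4,5} D(X)={3,4,5,6,7}: no change
Constraint 3 (W + V = X) on D(W)={2,4,6} D(V)={2,4,5} D(X)={3,4,5,6,7}: W {2,4,6}->{2,4}; X {3,4,5,6,7}->{4,6,7}
Constraint 4 (X < W) on D(X)={4,6,7} D(W)={2,4}: X {4,6,7}->{}; W {2,4}->{}
So after all 4 constraints: D(V) = {2,4,5}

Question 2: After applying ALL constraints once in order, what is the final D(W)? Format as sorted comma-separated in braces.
Answer: {}

Derivation:
Constraint 1 (V < X) on D(V)={2,4,5} D(X)={3,4,5,6,7}: no change
Constraint 2 (V < X) on D(V)={2,4,5} D(X)={3,4,5,6,7}: no change
Constraint 3 (W + V = X) on D(W)={2,4,6} D(V)={2,4,5} D(X)={3,4,5,6,7}: W {2,4,6}->{2,4}; X {3,4,5,6,7}->{4,6,7}
Constraint 4 (X < W) on D(X)={4,6,7} D(W)={2,4}: X {4,6,7}->{}; W {2,4}->{}
So after all 4 constraints: D(W) = {}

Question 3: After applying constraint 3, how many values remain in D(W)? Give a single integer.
Constraint 1 (V < X) on D(V)={2,4,5} D(X)={3,4,5,6,7}: no change
Constraint 2 (V < X) on D(V)={2,4,5} D(X)={3,4,5,6,7}: no change
Constraint 3 (W + V = X) on D(W)={2,4,6} D(V)={2,4,5} D(X)={3,4,5,6,7}: W {2,4,6}->{2,4}; X {3,4,5,6,7}->{4,6,7}
So after constraint 3: D(W)={2,4}, size = 2

Answer: 2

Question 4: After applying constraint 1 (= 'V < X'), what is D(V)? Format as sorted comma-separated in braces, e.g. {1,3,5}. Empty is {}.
Answer: {2,4,5}

Derivation:
Constraint 1 (V < X) on D(V)={2,4,5} D(X)={3,4,5,6,7}: no change
So after constraint 1: D(V) = {2,4,5}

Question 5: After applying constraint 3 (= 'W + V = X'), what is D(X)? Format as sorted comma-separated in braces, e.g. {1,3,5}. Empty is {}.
Constraint 1 (V < X) on D(V)={2,4,5} D(X)={3,4,5,6,7}: no change
Constraint 2 (V < X) on D(V)={2,4,5} D(X)={3,4,5,6,7}: no change
Constraint 3 (W + V = X) on D(W)={2,4,6} D(V)={2,4,5} D(X)={3,4,5,6,7}: W {2,4,6}->{2,4}; X {3,4,5,6,7}->{4,6,7}
So after constraint 3: D(X) = {4,6,7}

Answer: {4,6,7}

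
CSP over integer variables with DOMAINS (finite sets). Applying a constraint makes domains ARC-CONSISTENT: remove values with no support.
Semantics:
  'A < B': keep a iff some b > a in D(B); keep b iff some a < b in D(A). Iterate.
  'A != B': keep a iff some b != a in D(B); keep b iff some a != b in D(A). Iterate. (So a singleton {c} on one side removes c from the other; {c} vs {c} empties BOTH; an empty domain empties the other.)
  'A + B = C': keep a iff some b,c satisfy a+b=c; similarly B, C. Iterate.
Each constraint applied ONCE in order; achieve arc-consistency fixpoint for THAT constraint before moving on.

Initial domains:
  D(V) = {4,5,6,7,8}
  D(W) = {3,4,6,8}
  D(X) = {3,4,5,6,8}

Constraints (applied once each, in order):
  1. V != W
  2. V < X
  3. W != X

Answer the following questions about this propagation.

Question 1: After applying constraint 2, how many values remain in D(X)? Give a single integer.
Constraint 1 (V != W) on D(V)={4,5,6,7,8} D(W)={3,4,6,8}: no change
Constraint 2 (V < X) on D(V)={4,5,6,7,8} D(X)={3,4,5,6,8}: V {4,5,6,7,8}->{4,5,6,7}; X {3,4,5,6,8}->{5,6,8}
So after constraint 2: D(X)={5,6,8}, size = 3

Answer: 3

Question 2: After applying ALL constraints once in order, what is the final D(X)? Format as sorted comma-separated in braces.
Constraint 1 (V != W) on D(V)={4,5,6,7,8} D(W)={3,4,6,8}: no change
Constraint 2 (V < X) on D(V)={4,5,6,7,8} D(X)={3,4,5,6,8}: V {4,5,6,7,8}->{4,5,6,7}; X {3,4,5,6,8}->{5,6,8}
Constraint 3 (W != X) on D(W)={3,4,6,8} D(X)={5,6,8}: no change
So after all 3 constraints: D(X) = {5,6,8}

Answer: {5,6,8}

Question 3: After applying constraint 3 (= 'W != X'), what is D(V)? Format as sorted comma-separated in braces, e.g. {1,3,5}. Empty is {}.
Constraint 1 (V != W) on D(V)={4,5,6,7,8} D(W)={3,4,6,8}: no change
Constraint 2 (V < X) on D(V)={4,5,6,7,8} D(X)={3,4,5,6,8}: V {4,5,6,7,8}->{4,5,6,7}; X {3,4,5,6,8}->{5,6,8}
Constraint 3 (W != X) on D(W)={3,4,6,8} D(X)={5,6,8}: no change
So after constraint 3: D(V) = {4,5,6,7}

Answer: {4,5,6,7}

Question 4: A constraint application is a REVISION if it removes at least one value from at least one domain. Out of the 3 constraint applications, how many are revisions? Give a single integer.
Constraint 1 (V != W) on D(V)={4,5,6,7,8} D(W)={3,4,6,8}: no change => not a revision
Constraint 2 (V < X) on D(V)={4,5,6,7,8} D(X)={3,4,5,6,8}: V {4,5,6,7,8}->{4,5,6,7}; X {3,4,5,6,8}->{5,6,8} => REVISION
Constraint 3 (W != X) on D(W)={3,4,6,8} D(X)={5,6,8}: no change => not a revision
Total revisions = 1

Answer: 1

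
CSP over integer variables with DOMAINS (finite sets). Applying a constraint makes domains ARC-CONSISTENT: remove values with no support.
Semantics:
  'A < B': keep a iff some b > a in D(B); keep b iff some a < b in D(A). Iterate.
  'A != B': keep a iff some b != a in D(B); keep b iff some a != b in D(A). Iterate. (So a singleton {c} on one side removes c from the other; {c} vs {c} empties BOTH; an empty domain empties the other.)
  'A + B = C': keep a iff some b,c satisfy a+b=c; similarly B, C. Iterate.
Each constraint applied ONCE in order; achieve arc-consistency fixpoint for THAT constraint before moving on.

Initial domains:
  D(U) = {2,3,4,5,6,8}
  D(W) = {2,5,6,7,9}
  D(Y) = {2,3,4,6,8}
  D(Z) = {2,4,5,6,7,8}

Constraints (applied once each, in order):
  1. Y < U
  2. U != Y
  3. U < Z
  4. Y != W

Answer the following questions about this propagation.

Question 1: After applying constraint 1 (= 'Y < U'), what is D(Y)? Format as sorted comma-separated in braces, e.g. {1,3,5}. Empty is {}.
Constraint 1 (Y < U) on D(Y)={2,3,4,6,8} D(U)={2,3,4,5,6,8}: Y {2,3,4,6,8}->{2,3,4,6}; U {2,3,4,5,6,8}->{3,4,5,6,8}
So after constraint 1: D(Y) = {2,3,4,6}

Answer: {2,3,4,6}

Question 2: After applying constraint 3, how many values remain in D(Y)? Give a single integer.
Constraint 1 (Y < U) on D(Y)={2,3,4,6,8} D(U)={2,3,4,5,6,8}: Y {2,3,4,6,8}->{2,3,4,6}; U {2,3,4,5,6,8}->{3,4,5,6,8}
Constraint 2 (U != Y) on D(U)={3,4,5,6,8} D(Y)={2,3,4,6}: no change
Constraint 3 (U < Z) on D(U)={3,4,5,6,8} D(Z)={2,4,5,6,7,8}: U {3,4,5,6,8}->{3,4,5,6}; Z {2,4,5,6,7,8}->{4,5,6,7,8}
So after constraint 3: D(Y)={2,3,4,6}, size = 4

Answer: 4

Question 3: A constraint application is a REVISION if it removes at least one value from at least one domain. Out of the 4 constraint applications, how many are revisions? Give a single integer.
Answer: 2

Derivation:
Constraint 1 (Y < U) on D(Y)={2,3,4,6,8} D(U)={2,3,4,5,6,8}: Y {2,3,4,6,8}->{2,3,4,6}; U {2,3,4,5,6,8}->{3,4,5,6,8} => REVISION
Constraint 2 (U != Y) on D(U)={3,4,5,6,8} D(Y)={2,3,4,6}: no change => not a revision
Constraint 3 (U < Z) on D(U)={3,4,5,6,8} D(Z)={2,4,5,6,7,8}: U {3,4,5,6,8}->{3,4,5,6}; Z {2,4,5,6,7,8}->{4,5,6,7,8} => REVISION
Constraint 4 (Y != W) on D(Y)={2,3,4,6} D(W)={2,5,6,7,9}: no change => not a revision
Total revisions = 2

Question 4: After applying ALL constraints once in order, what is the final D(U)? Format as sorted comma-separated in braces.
Constraint 1 (Y < U) on D(Y)={2,3,4,6,8} D(U)={2,3,4,5,6,8}: Y {2,3,4,6,8}->{2,3,4,6}; U {2,3,4,5,6,8}->{3,4,5,6,8}
Constraint 2 (U != Y) on D(U)={3,4,5,6,8} D(Y)={2,3,4,6}: no change
Constraint 3 (U < Z) on D(U)={3,4,5,6,8} D(Z)={2,4,5,6,7,8}: U {3,4,5,6,8}->{3,4,5,6}; Z {2,4,5,6,7,8}->{4,5,6,7,8}
Constraint 4 (Y != W) on D(Y)={2,3,4,6} D(W)={2,5,6,7,9}: no change
So after all 4 constraints: D(U) = {3,4,5,6}

Answer: {3,4,5,6}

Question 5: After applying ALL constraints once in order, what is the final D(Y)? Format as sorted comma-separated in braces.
Constraint 1 (Y < U) on D(Y)={2,3,4,6,8} D(U)={2,3,4,5,6,8}: Y {2,3,4,6,8}->{2,3,4,6}; U {2,3,4,5,6,8}->{3,4,5,6,8}
Constraint 2 (U != Y) on D(U)={3,4,5,6,8} D(Y)={2,3,4,6}: no change
Constraint 3 (U < Z) on D(U)={3,4,5,6,8} D(Z)={2,4,5,6,7,8}: U {3,4,5,6,8}->{3,4,5,6}; Z {2,4,5,6,7,8}->{4,5,6,7,8}
Constraint 4 (Y != W) on D(Y)={2,3,4,6} D(W)={2,5,6,7,9}: no change
So after all 4 constraints: D(Y) = {2,3,4,6}

Answer: {2,3,4,6}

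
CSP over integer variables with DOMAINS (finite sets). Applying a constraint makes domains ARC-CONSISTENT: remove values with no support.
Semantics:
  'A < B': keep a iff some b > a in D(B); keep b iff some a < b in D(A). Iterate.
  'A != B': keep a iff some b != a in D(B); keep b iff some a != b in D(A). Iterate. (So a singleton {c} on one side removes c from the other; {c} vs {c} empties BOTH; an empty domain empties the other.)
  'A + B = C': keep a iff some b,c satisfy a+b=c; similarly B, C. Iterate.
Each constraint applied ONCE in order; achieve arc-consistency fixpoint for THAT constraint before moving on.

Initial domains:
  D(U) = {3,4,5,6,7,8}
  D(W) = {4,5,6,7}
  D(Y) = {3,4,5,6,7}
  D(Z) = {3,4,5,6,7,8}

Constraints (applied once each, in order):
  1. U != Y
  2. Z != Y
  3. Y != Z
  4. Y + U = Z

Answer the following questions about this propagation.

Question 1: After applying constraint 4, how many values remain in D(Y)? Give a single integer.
Answer: 3

Derivation:
Constraint 1 (U != Y) on D(U)={3,4,5,6,7,8} D(Y)={3,4,5,6,7}: no change
Constraint 2 (Z != Y) on D(Z)={3,4,5,6,7,8} D(Y)={3,4,5,6,7}: no change
Constraint 3 (Y != Z) on D(Y)={3,4,5,6,7} D(Z)={3,4,5,6,7,8}: no change
Constraint 4 (Y + U = Z) on D(Y)={3,4,5,6,7} D(U)={3,4,5,6,7,8} D(Z)={3,4,5,6,7,8}: Y {3,4,5,6,7}->{3,4,5}; U {3,4,5,6,7,8}->{3,4,5}; Z {3,4,5,6,7,8}->{6,7,8}
So after constraint 4: D(Y)={3,4,5}, size = 3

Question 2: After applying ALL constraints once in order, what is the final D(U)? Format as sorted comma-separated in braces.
Constraint 1 (U != Y) on D(U)={3,4,5,6,7,8} D(Y)={3,4,5,6,7}: no change
Constraint 2 (Z != Y) on D(Z)={3,4,5,6,7,8} D(Y)={3,4,5,6,7}: no change
Constraint 3 (Y != Z) on D(Y)={3,4,5,6,7} D(Z)={3,4,5,6,7,8}: no change
Constraint 4 (Y + U = Z) on D(Y)={3,4,5,6,7} D(U)={3,4,5,6,7,8} D(Z)={3,4,5,6,7,8}: Y {3,4,5,6,7}->{3,4,5}; U {3,4,5,6,7,8}->{3,4,5}; Z {3,4,5,6,7,8}->{6,7,8}
So after all 4 constraints: D(U) = {3,4,5}

Answer: {3,4,5}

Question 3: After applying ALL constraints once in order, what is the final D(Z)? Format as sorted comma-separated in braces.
Answer: {6,7,8}

Derivation:
Constraint 1 (U != Y) on D(U)={3,4,5,6,7,8} D(Y)={3,4,5,6,7}: no change
Constraint 2 (Z != Y) on D(Z)={3,4,5,6,7,8} D(Y)={3,4,5,6,7}: no change
Constraint 3 (Y != Z) on D(Y)={3,4,5,6,7} D(Z)={3,4,5,6,7,8}: no change
Constraint 4 (Y + U = Z) on D(Y)={3,4,5,6,7} D(U)={3,4,5,6,7,8} D(Z)={3,4,5,6,7,8}: Y {3,4,5,6,7}->{3,4,5}; U {3,4,5,6,7,8}->{3,4,5}; Z {3,4,5,6,7,8}->{6,7,8}
So after all 4 constraints: D(Z) = {6,7,8}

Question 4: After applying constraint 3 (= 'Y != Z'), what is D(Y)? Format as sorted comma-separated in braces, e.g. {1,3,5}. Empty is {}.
Constraint 1 (U != Y) on D(U)={3,4,5,6,7,8} D(Y)={3,4,5,6,7}: no change
Constraint 2 (Z != Y) on D(Z)={3,4,5,6,7,8} D(Y)={3,4,5,6,7}: no change
Constraint 3 (Y != Z) on D(Y)={3,4,5,6,7} D(Z)={3,4,5,6,7,8}: no change
So after constraint 3: D(Y) = {3,4,5,6,7}

Answer: {3,4,5,6,7}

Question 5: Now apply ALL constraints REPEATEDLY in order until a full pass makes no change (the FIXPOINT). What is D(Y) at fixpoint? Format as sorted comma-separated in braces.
pass 0 (initial): D(Y)={3,4,5,6,7}
pass 1: U {3,4,5,6,7,8}->{3,4,5}; Y {3,4,5,6,7}->{3,4,5}; Z {3,4,5,6,7,8}->{6,7,8}
pass 2: no change
Fixpoint after 2 passes: D(Y) = {3,4,5}

Answer: {3,4,5}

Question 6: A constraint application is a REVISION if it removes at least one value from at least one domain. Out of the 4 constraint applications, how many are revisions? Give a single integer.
Constraint 1 (U != Y) on D(U)={3,4,5,6,7,8} D(Y)={3,4,5,6,7}: no change => not a revision
Constraint 2 (Z != Y) on D(Z)={3,4,5,6,7,8} D(Y)={3,4,5,6,7}: no change => not a revision
Constraint 3 (Y != Z) on D(Y)={3,4,5,6,7} D(Z)={3,4,5,6,7,8}: no change => not a revision
Constraint 4 (Y + U = Z) on D(Y)={3,4,5,6,7} D(U)={3,4,5,6,7,8} D(Z)={3,4,5,6,7,8}: Y {3,4,5,6,7}->{3,4,5}; U {3,4,5,6,7,8}->{3,4,5}; Z {3,4,5,6,7,8}->{6,7,8} => REVISION
Total revisions = 1

Answer: 1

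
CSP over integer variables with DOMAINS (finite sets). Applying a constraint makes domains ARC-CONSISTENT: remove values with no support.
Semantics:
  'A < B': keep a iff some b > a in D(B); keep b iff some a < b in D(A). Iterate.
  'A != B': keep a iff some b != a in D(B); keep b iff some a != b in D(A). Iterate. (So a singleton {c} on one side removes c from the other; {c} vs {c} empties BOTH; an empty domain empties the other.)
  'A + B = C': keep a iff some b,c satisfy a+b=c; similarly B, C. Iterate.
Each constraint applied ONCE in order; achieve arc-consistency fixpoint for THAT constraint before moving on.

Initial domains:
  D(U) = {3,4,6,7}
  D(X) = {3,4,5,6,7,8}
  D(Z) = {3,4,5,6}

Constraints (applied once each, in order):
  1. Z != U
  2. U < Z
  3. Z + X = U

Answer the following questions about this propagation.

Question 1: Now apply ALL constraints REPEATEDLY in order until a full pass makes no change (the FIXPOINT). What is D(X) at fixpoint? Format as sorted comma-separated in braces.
Answer: {}

Derivation:
pass 0 (initial): D(X)={3,4,5,6,7,8}
pass 1: U {3,4,6,7}->{}; X {3,4,5,6,7,8}->{}; Z {3,4,5,6}->{}
pass 2: no change
Fixpoint after 2 passes: D(X) = {}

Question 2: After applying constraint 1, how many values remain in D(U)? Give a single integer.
Answer: 4

Derivation:
Constraint 1 (Z != U) on D(Z)={3,4,5,6} D(U)={3,4,6,7}: no change
So after constraint 1: D(U)={3,4,6,7}, size = 4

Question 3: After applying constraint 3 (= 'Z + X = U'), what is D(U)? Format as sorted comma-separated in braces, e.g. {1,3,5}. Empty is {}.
Answer: {}

Derivation:
Constraint 1 (Z != U) on D(Z)={3,4,5,6} D(U)={3,4,6,7}: no change
Constraint 2 (U < Z) on D(U)={3,4,6,7} D(Z)={3,4,5,6}: U {3,4,6,7}->{3,4}; Z {3,4,5,6}->{4,5,6}
Constraint 3 (Z + X = U) on D(Z)={4,5,6} D(X)={3,4,5,6,7,8} D(U)={3,4}: Z {4,5,6}->{}; X {3,4,5,6,7,8}->{}; U {3,4}->{}
So after constraint 3: D(U) = {}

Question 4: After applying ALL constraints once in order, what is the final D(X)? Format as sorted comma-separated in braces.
Constraint 1 (Z != U) on D(Z)={3,4,5,6} D(U)={3,4,6,7}: no change
Constraint 2 (U < Z) on D(U)={3,4,6,7} D(Z)={3,4,5,6}: U {3,4,6,7}->{3,4}; Z {3,4,5,6}->{4,5,6}
Constraint 3 (Z + X = U) on D(Z)={4,5,6} D(X)={3,4,5,6,7,8} D(U)={3,4}: Z {4,5,6}->{}; X {3,4,5,6,7,8}->{}; U {3,4}->{}
So after all 3 constraints: D(X) = {}

Answer: {}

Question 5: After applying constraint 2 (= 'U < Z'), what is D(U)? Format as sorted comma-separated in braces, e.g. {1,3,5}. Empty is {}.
Constraint 1 (Z != U) on D(Z)={3,4,5,6} D(U)={3,4,6,7}: no change
Constraint 2 (U < Z) on D(U)={3,4,6,7} D(Z)={3,4,5,6}: U {3,4,6,7}->{3,4}; Z {3,4,5,6}->{4,5,6}
So after constraint 2: D(U) = {3,4}

Answer: {3,4}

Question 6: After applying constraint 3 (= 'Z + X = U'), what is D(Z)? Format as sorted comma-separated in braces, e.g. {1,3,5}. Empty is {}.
Answer: {}

Derivation:
Constraint 1 (Z != U) on D(Z)={3,4,5,6} D(U)={3,4,6,7}: no change
Constraint 2 (U < Z) on D(U)={3,4,6,7} D(Z)={3,4,5,6}: U {3,4,6,7}->{3,4}; Z {3,4,5,6}->{4,5,6}
Constraint 3 (Z + X = U) on D(Z)={4,5,6} D(X)={3,4,5,6,7,8} D(U)={3,4}: Z {4,5,6}->{}; X {3,4,5,6,7,8}->{}; U {3,4}->{}
So after constraint 3: D(Z) = {}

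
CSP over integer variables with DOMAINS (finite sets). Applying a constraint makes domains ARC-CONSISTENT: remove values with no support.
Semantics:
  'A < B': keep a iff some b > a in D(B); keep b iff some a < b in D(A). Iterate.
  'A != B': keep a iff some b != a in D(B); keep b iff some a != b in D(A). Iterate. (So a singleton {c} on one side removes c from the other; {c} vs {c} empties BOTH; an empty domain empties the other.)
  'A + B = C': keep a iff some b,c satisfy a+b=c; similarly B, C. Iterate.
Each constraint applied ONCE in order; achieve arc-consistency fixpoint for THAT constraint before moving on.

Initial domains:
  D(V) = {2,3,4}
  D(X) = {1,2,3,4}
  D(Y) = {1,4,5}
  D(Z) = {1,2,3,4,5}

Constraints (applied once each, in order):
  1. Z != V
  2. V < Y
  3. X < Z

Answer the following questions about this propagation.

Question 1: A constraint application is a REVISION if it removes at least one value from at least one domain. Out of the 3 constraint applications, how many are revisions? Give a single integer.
Answer: 2

Derivation:
Constraint 1 (Z != V) on D(Z)={1,2,3,4,5} D(V)={2,3,4}: no change => not a revision
Constraint 2 (V < Y) on D(V)={2,3,4} D(Y)={1,4,5}: Y {1,4,5}->{4,5} => REVISION
Constraint 3 (X < Z) on D(X)={1,2,3,4} D(Z)={1,2,3,4,5}: Z {1,2,3,4,5}->{2,3,4,5} => REVISION
Total revisions = 2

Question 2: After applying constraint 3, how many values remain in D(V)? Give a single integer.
Answer: 3

Derivation:
Constraint 1 (Z != V) on D(Z)={1,2,3,4,5} D(V)={2,3,4}: no change
Constraint 2 (V < Y) on D(V)={2,3,4} D(Y)={1,4,5}: Y {1,4,5}->{4,5}
Constraint 3 (X < Z) on D(X)={1,2,3,4} D(Z)={1,2,3,4,5}: Z {1,2,3,4,5}->{2,3,4,5}
So after constraint 3: D(V)={2,3,4}, size = 3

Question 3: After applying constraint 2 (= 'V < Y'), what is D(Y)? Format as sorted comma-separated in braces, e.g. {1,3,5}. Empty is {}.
Answer: {4,5}

Derivation:
Constraint 1 (Z != V) on D(Z)={1,2,3,4,5} D(V)={2,3,4}: no change
Constraint 2 (V < Y) on D(V)={2,3,4} D(Y)={1,4,5}: Y {1,4,5}->{4,5}
So after constraint 2: D(Y) = {4,5}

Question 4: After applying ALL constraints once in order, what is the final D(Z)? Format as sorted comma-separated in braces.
Constraint 1 (Z != V) on D(Z)={1,2,3,4,5} D(V)={2,3,4}: no change
Constraint 2 (V < Y) on D(V)={2,3,4} D(Y)={1,4,5}: Y {1,4,5}->{4,5}
Constraint 3 (X < Z) on D(X)={1,2,3,4} D(Z)={1,2,3,4,5}: Z {1,2,3,4,5}->{2,3,4,5}
So after all 3 constraints: D(Z) = {2,3,4,5}

Answer: {2,3,4,5}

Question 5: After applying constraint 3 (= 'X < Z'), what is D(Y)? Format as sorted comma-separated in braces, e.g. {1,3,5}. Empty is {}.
Answer: {4,5}

Derivation:
Constraint 1 (Z != V) on D(Z)={1,2,3,4,5} D(V)={2,3,4}: no change
Constraint 2 (V < Y) on D(V)={2,3,4} D(Y)={1,4,5}: Y {1,4,5}->{4,5}
Constraint 3 (X < Z) on D(X)={1,2,3,4} D(Z)={1,2,3,4,5}: Z {1,2,3,4,5}->{2,3,4,5}
So after constraint 3: D(Y) = {4,5}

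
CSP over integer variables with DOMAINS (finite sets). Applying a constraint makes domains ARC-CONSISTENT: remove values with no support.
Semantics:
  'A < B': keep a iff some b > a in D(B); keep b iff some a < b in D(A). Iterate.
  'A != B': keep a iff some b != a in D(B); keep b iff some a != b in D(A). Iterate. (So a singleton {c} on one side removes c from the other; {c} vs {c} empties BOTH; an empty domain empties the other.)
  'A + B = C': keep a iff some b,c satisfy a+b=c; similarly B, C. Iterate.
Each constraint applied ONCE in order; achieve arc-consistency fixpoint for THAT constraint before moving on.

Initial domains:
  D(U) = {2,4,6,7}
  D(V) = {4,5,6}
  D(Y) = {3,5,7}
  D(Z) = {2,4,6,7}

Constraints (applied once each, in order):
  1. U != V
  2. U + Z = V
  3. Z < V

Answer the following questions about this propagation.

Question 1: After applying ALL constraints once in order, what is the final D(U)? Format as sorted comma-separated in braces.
Answer: {2,4}

Derivation:
Constraint 1 (U != V) on D(U)={2,4,6,7} D(V)={4,5,6}: no change
Constraint 2 (U + Z = V) on D(U)={2,4,6,7} D(Z)={2,4,6,7} D(V)={4,5,6}: U {2,4,6,7}->{2,4}; Z {2,4,6,7}->{2,4}; V {4,5,6}->{4,6}
Constraint 3 (Z < V) on D(Z)={2,4} D(V)={4,6}: no change
So after all 3 constraints: D(U) = {2,4}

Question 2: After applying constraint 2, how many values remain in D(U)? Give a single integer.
Answer: 2

Derivation:
Constraint 1 (U != V) on D(U)={2,4,6,7} D(V)={4,5,6}: no change
Constraint 2 (U + Z = V) on D(U)={2,4,6,7} D(Z)={2,4,6,7} D(V)={4,5,6}: U {2,4,6,7}->{2,4}; Z {2,4,6,7}->{2,4}; V {4,5,6}->{4,6}
So after constraint 2: D(U)={2,4}, size = 2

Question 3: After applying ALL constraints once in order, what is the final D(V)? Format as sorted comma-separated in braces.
Answer: {4,6}

Derivation:
Constraint 1 (U != V) on D(U)={2,4,6,7} D(V)={4,5,6}: no change
Constraint 2 (U + Z = V) on D(U)={2,4,6,7} D(Z)={2,4,6,7} D(V)={4,5,6}: U {2,4,6,7}->{2,4}; Z {2,4,6,7}->{2,4}; V {4,5,6}->{4,6}
Constraint 3 (Z < V) on D(Z)={2,4} D(V)={4,6}: no change
So after all 3 constraints: D(V) = {4,6}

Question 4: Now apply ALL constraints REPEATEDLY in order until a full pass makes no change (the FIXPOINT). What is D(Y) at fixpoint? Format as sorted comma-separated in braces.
pass 0 (initial): D(Y)={3,5,7}
pass 1: U {2,4,6,7}->{2,4}; V {4,5,6}->{4,6}; Z {2,4,6,7}->{2,4}
pass 2: no change
Fixpoint after 2 passes: D(Y) = {3,5,7}

Answer: {3,5,7}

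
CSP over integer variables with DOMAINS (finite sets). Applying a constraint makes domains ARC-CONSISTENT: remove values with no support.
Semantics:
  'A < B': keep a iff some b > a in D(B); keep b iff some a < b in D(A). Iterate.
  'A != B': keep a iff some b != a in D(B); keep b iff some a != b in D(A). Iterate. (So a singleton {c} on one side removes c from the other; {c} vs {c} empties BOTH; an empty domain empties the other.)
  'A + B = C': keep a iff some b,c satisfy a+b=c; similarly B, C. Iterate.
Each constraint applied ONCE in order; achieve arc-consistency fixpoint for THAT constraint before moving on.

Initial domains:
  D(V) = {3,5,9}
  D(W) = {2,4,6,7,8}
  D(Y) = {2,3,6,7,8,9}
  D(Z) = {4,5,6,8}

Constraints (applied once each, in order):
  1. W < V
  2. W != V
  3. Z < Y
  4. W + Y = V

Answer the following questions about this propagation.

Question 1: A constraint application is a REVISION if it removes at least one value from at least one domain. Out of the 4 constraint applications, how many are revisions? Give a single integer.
Constraint 1 (W < V) on D(W)={2,4,6,7,8} D(V)={3,5,9}: no change => not a revision
Constraint 2 (W != V) on D(W)={2,4,6,7,8} D(V)={3,5,9}: no change => not a revision
Constraint 3 (Z < Y) on D(Z)={4,5,6,8} D(Y)={2,3,6,7,8,9}: Y {2,3,6,7,8,9}->{6,7,8,9} => REVISION
Constraint 4 (W + Y = V) on D(W)={2,4,6,7,8} D(Y)={6,7,8,9} D(V)={3,5,9}: W {2,4,6,7,8}->{2}; Y {6,7,8,9}->{7}; V {3,5,9}->{9} => REVISION
Total revisions = 2

Answer: 2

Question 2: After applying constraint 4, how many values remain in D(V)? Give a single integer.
Constraint 1 (W < V) on D(W)={2,4,6,7,8} D(V)={3,5,9}: no change
Constraint 2 (W != V) on D(W)={2,4,6,7,8} D(V)={3,5,9}: no change
Constraint 3 (Z < Y) on D(Z)={4,5,6,8} D(Y)={2,3,6,7,8,9}: Y {2,3,6,7,8,9}->{6,7,8,9}
Constraint 4 (W + Y = V) on D(W)={2,4,6,7,8} D(Y)={6,7,8,9} D(V)={3,5,9}: W {2,4,6,7,8}->{2}; Y {6,7,8,9}->{7}; V {3,5,9}->{9}
So after constraint 4: D(V)={9}, size = 1

Answer: 1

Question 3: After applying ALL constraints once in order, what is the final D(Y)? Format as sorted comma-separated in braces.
Constraint 1 (W < V) on D(W)={2,4,6,7,8} D(V)={3,5,9}: no change
Constraint 2 (W != V) on D(W)={2,4,6,7,8} D(V)={3,5,9}: no change
Constraint 3 (Z < Y) on D(Z)={4,5,6,8} D(Y)={2,3,6,7,8,9}: Y {2,3,6,7,8,9}->{6,7,8,9}
Constraint 4 (W + Y = V) on D(W)={2,4,6,7,8} D(Y)={6,7,8,9} D(V)={3,5,9}: W {2,4,6,7,8}->{2}; Y {6,7,8,9}->{7}; V {3,5,9}->{9}
So after all 4 constraints: D(Y) = {7}

Answer: {7}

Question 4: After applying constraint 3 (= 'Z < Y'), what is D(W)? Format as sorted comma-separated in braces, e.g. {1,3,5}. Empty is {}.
Answer: {2,4,6,7,8}

Derivation:
Constraint 1 (W < V) on D(W)={2,4,6,7,8} D(V)={3,5,9}: no change
Constraint 2 (W != V) on D(W)={2,4,6,7,8} D(V)={3,5,9}: no change
Constraint 3 (Z < Y) on D(Z)={4,5,6,8} D(Y)={2,3,6,7,8,9}: Y {2,3,6,7,8,9}->{6,7,8,9}
So after constraint 3: D(W) = {2,4,6,7,8}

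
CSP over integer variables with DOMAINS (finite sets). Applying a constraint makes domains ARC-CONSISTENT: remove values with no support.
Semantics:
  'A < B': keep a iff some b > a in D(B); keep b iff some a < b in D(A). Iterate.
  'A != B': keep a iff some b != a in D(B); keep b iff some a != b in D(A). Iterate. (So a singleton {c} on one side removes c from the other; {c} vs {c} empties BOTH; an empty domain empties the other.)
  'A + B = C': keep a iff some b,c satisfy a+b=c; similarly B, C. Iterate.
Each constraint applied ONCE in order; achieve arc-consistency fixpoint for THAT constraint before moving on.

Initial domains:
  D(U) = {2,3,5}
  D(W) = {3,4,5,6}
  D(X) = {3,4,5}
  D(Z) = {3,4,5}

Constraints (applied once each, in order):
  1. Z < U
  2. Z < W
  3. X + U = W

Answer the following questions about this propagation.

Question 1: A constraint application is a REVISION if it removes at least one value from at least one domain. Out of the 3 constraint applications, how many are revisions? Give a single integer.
Answer: 3

Derivation:
Constraint 1 (Z < U) on D(Z)={3,4,5} D(U)={2,3,5}: Z {3,4,5}->{3,4}; U {2,3,5}->{5} => REVISION
Constraint 2 (Z < W) on D(Z)={3,4} D(W)={3,4,5,6}: W {3,4,5,6}->{4,5,6} => REVISION
Constraint 3 (X + U = W) on D(X)={3,4,5} D(U)={5} D(W)={4,5,6}: X {3,4,5}->{}; U {5}->{}; W {4,5,6}->{} => REVISION
Total revisions = 3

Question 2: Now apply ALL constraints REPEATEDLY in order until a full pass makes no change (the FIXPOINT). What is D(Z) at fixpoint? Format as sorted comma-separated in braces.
pass 0 (initial): D(Z)={3,4,5}
pass 1: U {2,3,5}->{}; W {3,4,5,6}->{}; X {3,4,5}->{}; Z {3,4,5}->{3,4}
pass 2: Z {3,4}->{}
pass 3: no change
Fixpoint after 3 passes: D(Z) = {}

Answer: {}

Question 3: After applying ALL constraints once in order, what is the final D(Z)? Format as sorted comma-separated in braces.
Constraint 1 (Z < U) on D(Z)={3,4,5} D(U)={2,3,5}: Z {3,4,5}->{3,4}; U {2,3,5}->{5}
Constraint 2 (Z < W) on D(Z)={3,4} D(W)={3,4,5,6}: W {3,4,5,6}->{4,5,6}
Constraint 3 (X + U = W) on D(X)={3,4,5} D(U)={5} D(W)={4,5,6}: X {3,4,5}->{}; U {5}->{}; W {4,5,6}->{}
So after all 3 constraints: D(Z) = {3,4}

Answer: {3,4}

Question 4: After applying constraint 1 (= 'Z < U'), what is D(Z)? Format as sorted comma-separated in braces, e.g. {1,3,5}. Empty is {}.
Constraint 1 (Z < U) on D(Z)={3,4,5} D(U)={2,3,5}: Z {3,4,5}->{3,4}; U {2,3,5}->{5}
So after constraint 1: D(Z) = {3,4}

Answer: {3,4}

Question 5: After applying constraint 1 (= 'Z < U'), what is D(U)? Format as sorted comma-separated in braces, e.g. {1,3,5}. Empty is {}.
Constraint 1 (Z < U) on D(Z)={3,4,5} D(U)={2,3,5}: Z {3,4,5}->{3,4}; U {2,3,5}->{5}
So after constraint 1: D(U) = {5}

Answer: {5}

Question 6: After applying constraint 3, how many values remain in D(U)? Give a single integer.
Answer: 0

Derivation:
Constraint 1 (Z < U) on D(Z)={3,4,5} D(U)={2,3,5}: Z {3,4,5}->{3,4}; U {2,3,5}->{5}
Constraint 2 (Z < W) on D(Z)={3,4} D(W)={3,4,5,6}: W {3,4,5,6}->{4,5,6}
Constraint 3 (X + U = W) on D(X)={3,4,5} D(U)={5} D(W)={4,5,6}: X {3,4,5}->{}; U {5}->{}; W {4,5,6}->{}
So after constraint 3: D(U)={}, size = 0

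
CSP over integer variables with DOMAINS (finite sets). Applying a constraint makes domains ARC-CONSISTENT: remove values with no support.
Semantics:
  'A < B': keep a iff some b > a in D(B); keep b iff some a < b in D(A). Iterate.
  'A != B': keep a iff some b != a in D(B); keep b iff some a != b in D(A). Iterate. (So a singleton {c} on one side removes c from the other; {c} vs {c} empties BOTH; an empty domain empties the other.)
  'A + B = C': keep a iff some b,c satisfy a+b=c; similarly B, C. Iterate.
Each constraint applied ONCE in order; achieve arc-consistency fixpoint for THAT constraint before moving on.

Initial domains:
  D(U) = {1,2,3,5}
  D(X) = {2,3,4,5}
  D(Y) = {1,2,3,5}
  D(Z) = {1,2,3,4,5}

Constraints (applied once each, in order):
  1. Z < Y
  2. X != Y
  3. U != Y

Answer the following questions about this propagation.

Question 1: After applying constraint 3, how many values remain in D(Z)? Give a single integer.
Constraint 1 (Z < Y) on D(Z)={1,2,3,4,5} D(Y)={1,2,3,5}: Z {1,2,3,4,5}->{1,2,3,4}; Y {1,2,3,5}->{2,3,5}
Constraint 2 (X != Y) on D(X)={2,3,4,5} D(Y)={2,3,5}: no change
Constraint 3 (U != Y) on D(U)={1,2,3,5} D(Y)={2,3,5}: no change
So after constraint 3: D(Z)={1,2,3,4}, size = 4

Answer: 4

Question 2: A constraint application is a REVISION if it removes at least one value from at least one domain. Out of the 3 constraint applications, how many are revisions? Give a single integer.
Constraint 1 (Z < Y) on D(Z)={1,2,3,4,5} D(Y)={1,2,3,5}: Z {1,2,3,4,5}->{1,2,3,4}; Y {1,2,3,5}->{2,3,5} => REVISION
Constraint 2 (X != Y) on D(X)={2,3,4,5} D(Y)={2,3,5}: no change => not a revision
Constraint 3 (U != Y) on D(U)={1,2,3,5} D(Y)={2,3,5}: no change => not a revision
Total revisions = 1

Answer: 1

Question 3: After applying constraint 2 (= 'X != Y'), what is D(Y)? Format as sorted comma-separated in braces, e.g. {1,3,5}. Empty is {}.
Answer: {2,3,5}

Derivation:
Constraint 1 (Z < Y) on D(Z)={1,2,3,4,5} D(Y)={1,2,3,5}: Z {1,2,3,4,5}->{1,2,3,4}; Y {1,2,3,5}->{2,3,5}
Constraint 2 (X != Y) on D(X)={2,3,4,5} D(Y)={2,3,5}: no change
So after constraint 2: D(Y) = {2,3,5}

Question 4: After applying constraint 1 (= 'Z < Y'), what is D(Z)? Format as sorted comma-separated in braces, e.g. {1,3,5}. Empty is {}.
Answer: {1,2,3,4}

Derivation:
Constraint 1 (Z < Y) on D(Z)={1,2,3,4,5} D(Y)={1,2,3,5}: Z {1,2,3,4,5}->{1,2,3,4}; Y {1,2,3,5}->{2,3,5}
So after constraint 1: D(Z) = {1,2,3,4}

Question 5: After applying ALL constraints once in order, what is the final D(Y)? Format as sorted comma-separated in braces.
Constraint 1 (Z < Y) on D(Z)={1,2,3,4,5} D(Y)={1,2,3,5}: Z {1,2,3,4,5}->{1,2,3,4}; Y {1,2,3,5}->{2,3,5}
Constraint 2 (X != Y) on D(X)={2,3,4,5} D(Y)={2,3,5}: no change
Constraint 3 (U != Y) on D(U)={1,2,3,5} D(Y)={2,3,5}: no change
So after all 3 constraints: D(Y) = {2,3,5}

Answer: {2,3,5}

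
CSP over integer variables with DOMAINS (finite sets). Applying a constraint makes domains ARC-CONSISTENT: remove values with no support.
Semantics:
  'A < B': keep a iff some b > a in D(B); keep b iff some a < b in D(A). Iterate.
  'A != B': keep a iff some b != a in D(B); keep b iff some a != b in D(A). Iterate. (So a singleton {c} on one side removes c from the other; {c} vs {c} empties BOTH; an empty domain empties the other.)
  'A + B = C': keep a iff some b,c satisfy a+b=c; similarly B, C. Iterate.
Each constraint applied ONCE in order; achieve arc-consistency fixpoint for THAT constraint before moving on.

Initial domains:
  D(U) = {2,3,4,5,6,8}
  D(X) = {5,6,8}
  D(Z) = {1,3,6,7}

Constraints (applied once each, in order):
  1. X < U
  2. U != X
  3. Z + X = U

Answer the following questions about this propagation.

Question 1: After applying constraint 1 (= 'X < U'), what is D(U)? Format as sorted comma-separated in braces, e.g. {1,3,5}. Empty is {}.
Answer: {6,8}

Derivation:
Constraint 1 (X < U) on D(X)={5,6,8} D(U)={2,3,4,5,6,8}: X {5,6,8}->{5,6}; U {2,3,4,5,6,8}->{6,8}
So after constraint 1: D(U) = {6,8}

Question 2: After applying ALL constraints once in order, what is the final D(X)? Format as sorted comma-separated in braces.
Constraint 1 (X < U) on D(X)={5,6,8} D(U)={2,3,4,5,6,8}: X {5,6,8}->{5,6}; U {2,3,4,5,6,8}->{6,8}
Constraint 2 (U != X) on D(U)={6,8} D(X)={5,6}: no change
Constraint 3 (Z + X = U) on D(Z)={1,3,6,7} D(X)={5,6} D(U)={6,8}: Z {1,3,6,7}->{1,3}; X {5,6}->{5}
So after all 3 constraints: D(X) = {5}

Answer: {5}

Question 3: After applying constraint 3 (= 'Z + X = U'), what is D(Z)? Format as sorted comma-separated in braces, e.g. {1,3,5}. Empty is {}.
Constraint 1 (X < U) on D(X)={5,6,8} D(U)={2,3,4,5,6,8}: X {5,6,8}->{5,6}; U {2,3,4,5,6,8}->{6,8}
Constraint 2 (U != X) on D(U)={6,8} D(X)={5,6}: no change
Constraint 3 (Z + X = U) on D(Z)={1,3,6,7} D(X)={5,6} D(U)={6,8}: Z {1,3,6,7}->{1,3}; X {5,6}->{5}
So after constraint 3: D(Z) = {1,3}

Answer: {1,3}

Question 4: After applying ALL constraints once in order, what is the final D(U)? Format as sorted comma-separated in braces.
Answer: {6,8}

Derivation:
Constraint 1 (X < U) on D(X)={5,6,8} D(U)={2,3,4,5,6,8}: X {5,6,8}->{5,6}; U {2,3,4,5,6,8}->{6,8}
Constraint 2 (U != X) on D(U)={6,8} D(X)={5,6}: no change
Constraint 3 (Z + X = U) on D(Z)={1,3,6,7} D(X)={5,6} D(U)={6,8}: Z {1,3,6,7}->{1,3}; X {5,6}->{5}
So after all 3 constraints: D(U) = {6,8}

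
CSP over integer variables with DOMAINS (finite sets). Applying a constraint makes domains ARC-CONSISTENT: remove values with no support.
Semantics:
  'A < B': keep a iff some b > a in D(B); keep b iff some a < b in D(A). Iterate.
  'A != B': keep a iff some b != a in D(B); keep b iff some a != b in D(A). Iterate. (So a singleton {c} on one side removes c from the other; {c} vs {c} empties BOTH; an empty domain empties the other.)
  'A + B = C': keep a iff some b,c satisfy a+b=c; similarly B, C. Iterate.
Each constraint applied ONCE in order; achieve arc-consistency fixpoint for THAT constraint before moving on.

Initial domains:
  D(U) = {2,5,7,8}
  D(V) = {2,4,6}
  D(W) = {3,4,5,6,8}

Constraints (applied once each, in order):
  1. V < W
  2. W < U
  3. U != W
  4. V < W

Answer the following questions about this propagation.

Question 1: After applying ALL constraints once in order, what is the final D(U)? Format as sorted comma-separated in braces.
Constraint 1 (V < W) on D(V)={2,4,6} D(W)={3,4,5,6,8}: no change
Constraint 2 (W < U) on D(W)={3,4,5,6,8} D(U)={2,5,7,8}: W {3,4,5,6,8}->{3,4,5,6}; U {2,5,7,8}->{5,7,8}
Constraint 3 (U != W) on D(U)={5,7,8} D(W)={3,4,5,6}: no change
Constraint 4 (V < W) on D(V)={2,4,6} D(W)={3,4,5,6}: V {2,4,6}->{2,4}
So after all 4 constraints: D(U) = {5,7,8}

Answer: {5,7,8}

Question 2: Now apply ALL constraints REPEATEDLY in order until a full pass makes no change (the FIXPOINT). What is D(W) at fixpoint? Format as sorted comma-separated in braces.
pass 0 (initial): D(W)={3,4,5,6,8}
pass 1: U {2,5,7,8}->{5,7,8}; V {2,4,6}->{2,4}; W {3,4,5,6,8}->{3,4,5,6}
pass 2: no change
Fixpoint after 2 passes: D(W) = {3,4,5,6}

Answer: {3,4,5,6}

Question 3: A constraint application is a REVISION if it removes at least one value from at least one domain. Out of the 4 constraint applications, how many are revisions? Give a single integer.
Constraint 1 (V < W) on D(V)={2,4,6} D(W)={3,4,5,6,8}: no change => not a revision
Constraint 2 (W < U) on D(W)={3,4,5,6,8} D(U)={2,5,7,8}: W {3,4,5,6,8}->{3,4,5,6}; U {2,5,7,8}->{5,7,8} => REVISION
Constraint 3 (U != W) on D(U)={5,7,8} D(W)={3,4,5,6}: no change => not a revision
Constraint 4 (V < W) on D(V)={2,4,6} D(W)={3,4,5,6}: V {2,4,6}->{2,4} => REVISION
Total revisions = 2

Answer: 2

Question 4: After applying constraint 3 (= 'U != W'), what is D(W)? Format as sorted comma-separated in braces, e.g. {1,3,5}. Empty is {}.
Constraint 1 (V < W) on D(V)={2,4,6} D(W)={3,4,5,6,8}: no change
Constraint 2 (W < U) on D(W)={3,4,5,6,8} D(U)={2,5,7,8}: W {3,4,5,6,8}->{3,4,5,6}; U {2,5,7,8}->{5,7,8}
Constraint 3 (U != W) on D(U)={5,7,8} D(W)={3,4,5,6}: no change
So after constraint 3: D(W) = {3,4,5,6}

Answer: {3,4,5,6}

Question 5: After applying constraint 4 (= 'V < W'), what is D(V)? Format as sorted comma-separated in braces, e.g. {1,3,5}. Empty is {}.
Answer: {2,4}

Derivation:
Constraint 1 (V < W) on D(V)={2,4,6} D(W)={3,4,5,6,8}: no change
Constraint 2 (W < U) on D(W)={3,4,5,6,8} D(U)={2,5,7,8}: W {3,4,5,6,8}->{3,4,5,6}; U {2,5,7,8}->{5,7,8}
Constraint 3 (U != W) on D(U)={5,7,8} D(W)={3,4,5,6}: no change
Constraint 4 (V < W) on D(V)={2,4,6} D(W)={3,4,5,6}: V {2,4,6}->{2,4}
So after constraint 4: D(V) = {2,4}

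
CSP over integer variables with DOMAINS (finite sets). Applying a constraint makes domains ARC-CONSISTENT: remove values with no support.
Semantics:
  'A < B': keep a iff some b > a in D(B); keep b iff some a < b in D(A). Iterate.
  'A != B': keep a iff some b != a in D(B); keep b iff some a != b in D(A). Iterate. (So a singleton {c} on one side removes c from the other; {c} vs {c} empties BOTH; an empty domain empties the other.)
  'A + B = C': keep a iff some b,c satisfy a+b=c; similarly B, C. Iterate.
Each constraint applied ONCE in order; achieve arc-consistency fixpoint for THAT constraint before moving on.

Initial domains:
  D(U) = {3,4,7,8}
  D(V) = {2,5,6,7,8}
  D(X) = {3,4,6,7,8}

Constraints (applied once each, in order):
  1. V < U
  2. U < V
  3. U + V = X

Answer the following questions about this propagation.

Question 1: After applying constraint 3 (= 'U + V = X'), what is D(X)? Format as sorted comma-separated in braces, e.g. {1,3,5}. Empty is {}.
Constraint 1 (V < U) on D(V)={2,5,6,7,8} D(U)={3,4,7,8}: V {2,5,6,7,8}->{2,5,6,7}
Constraint 2 (U < V) on D(U)={3,4,7,8} D(V)={2,5,6,7}: U {3,4,7,8}->{3,4}; V {2,5,6,7}->{5,6,7}
Constraint 3 (U + V = X) on D(U)={3,4} D(V)={5,6,7} D(X)={3,4,6,7,8}: U {3,4}->{3}; V {5,6,7}->{5}; X {3,4,6,7,8}->{8}
So after constraint 3: D(X) = {8}

Answer: {8}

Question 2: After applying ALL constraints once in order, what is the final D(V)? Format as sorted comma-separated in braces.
Answer: {5}

Derivation:
Constraint 1 (V < U) on D(V)={2,5,6,7,8} D(U)={3,4,7,8}: V {2,5,6,7,8}->{2,5,6,7}
Constraint 2 (U < V) on D(U)={3,4,7,8} D(V)={2,5,6,7}: U {3,4,7,8}->{3,4}; V {2,5,6,7}->{5,6,7}
Constraint 3 (U + V = X) on D(U)={3,4} D(V)={5,6,7} D(X)={3,4,6,7,8}: U {3,4}->{3}; V {5,6,7}->{5}; X {3,4,6,7,8}->{8}
So after all 3 constraints: D(V) = {5}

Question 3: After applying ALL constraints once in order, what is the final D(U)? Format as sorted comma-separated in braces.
Constraint 1 (V < U) on D(V)={2,5,6,7,8} D(U)={3,4,7,8}: V {2,5,6,7,8}->{2,5,6,7}
Constraint 2 (U < V) on D(U)={3,4,7,8} D(V)={2,5,6,7}: U {3,4,7,8}->{3,4}; V {2,5,6,7}->{5,6,7}
Constraint 3 (U + V = X) on D(U)={3,4} D(V)={5,6,7} D(X)={3,4,6,7,8}: U {3,4}->{3}; V {5,6,7}->{5}; X {3,4,6,7,8}->{8}
So after all 3 constraints: D(U) = {3}

Answer: {3}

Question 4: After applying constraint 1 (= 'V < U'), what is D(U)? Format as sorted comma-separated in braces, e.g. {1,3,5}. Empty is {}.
Answer: {3,4,7,8}

Derivation:
Constraint 1 (V < U) on D(V)={2,5,6,7,8} D(U)={3,4,7,8}: V {2,5,6,7,8}->{2,5,6,7}
So after constraint 1: D(U) = {3,4,7,8}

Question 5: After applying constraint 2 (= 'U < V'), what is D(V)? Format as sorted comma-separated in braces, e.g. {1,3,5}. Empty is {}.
Answer: {5,6,7}

Derivation:
Constraint 1 (V < U) on D(V)={2,5,6,7,8} D(U)={3,4,7,8}: V {2,5,6,7,8}->{2,5,6,7}
Constraint 2 (U < V) on D(U)={3,4,7,8} D(V)={2,5,6,7}: U {3,4,7,8}->{3,4}; V {2,5,6,7}->{5,6,7}
So after constraint 2: D(V) = {5,6,7}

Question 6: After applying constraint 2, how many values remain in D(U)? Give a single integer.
Answer: 2

Derivation:
Constraint 1 (V < U) on D(V)={2,5,6,7,8} D(U)={3,4,7,8}: V {2,5,6,7,8}->{2,5,6,7}
Constraint 2 (U < V) on D(U)={3,4,7,8} D(V)={2,5,6,7}: U {3,4,7,8}->{3,4}; V {2,5,6,7}->{5,6,7}
So after constraint 2: D(U)={3,4}, size = 2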